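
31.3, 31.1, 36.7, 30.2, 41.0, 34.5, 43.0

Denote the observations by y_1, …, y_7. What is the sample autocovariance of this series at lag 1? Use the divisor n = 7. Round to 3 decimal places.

Mean ȳ = (31.3 + 31.1 + 36.7 + 30.2 + 41.0 + 34.5 + 43.0)/7 = 35.4000
Deviations: -4.1000, -4.3000, 1.3000, -5.2000, 5.6000, -0.9000, 7.6000
Σ_{t=1}^{6}(y_t−ȳ)(y_{t+1}−ȳ) = -35.7200
γ_1 = -35.7200 / 7 = -5.103

-5.103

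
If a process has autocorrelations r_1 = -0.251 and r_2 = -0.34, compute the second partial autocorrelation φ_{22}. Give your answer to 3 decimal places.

-0.430

φ_{22} = (r_2 − r_1²) / (1 − r_1²)
r_1² = (-0.251)² = 0.063001
Numerator = -0.34 − 0.0630 = -0.4030; denominator = 1 − 0.0630 = 0.9370
φ_{22} = -0.4030 / 0.9370 = -0.430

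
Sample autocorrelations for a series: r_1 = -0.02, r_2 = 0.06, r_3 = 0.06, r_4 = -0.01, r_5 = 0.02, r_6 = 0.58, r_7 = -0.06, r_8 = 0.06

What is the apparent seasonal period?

6

The largest autocorrelation is r_6 = 0.58; the remaining lags stay at or below 0.06.
The dominant spike at lag 6 indicates a seasonal period of 6.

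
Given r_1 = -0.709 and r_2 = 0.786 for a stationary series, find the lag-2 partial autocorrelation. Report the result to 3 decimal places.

φ_{22} = (r_2 − r_1²) / (1 − r_1²)
r_1² = (-0.709)² = 0.502681
Numerator = 0.786 − 0.5027 = 0.2833; denominator = 1 − 0.5027 = 0.4973
φ_{22} = 0.2833 / 0.4973 = 0.570

0.570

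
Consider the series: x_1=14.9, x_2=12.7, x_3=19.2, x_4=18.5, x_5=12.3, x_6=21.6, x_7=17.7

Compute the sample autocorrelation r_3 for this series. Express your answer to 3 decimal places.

Mean x̄ = (14.9 + 12.7 + 19.2 + 18.5 + 12.3 + 21.6 + 17.7)/7 = 16.7000
Deviations from mean: -1.8000, -4.0000, 2.5000, 1.8000, -4.4000, 4.9000, 1.0000
Σ(x_t−x̄)(x_{t+3}−x̄) = (-3.2400) + (17.6000) + (12.2500) + (1.8000) = 28.4100
Denominator Σ(x_t−x̄)² = 73.1000
r_3 = 28.4100 / 73.1000 = 0.389

0.389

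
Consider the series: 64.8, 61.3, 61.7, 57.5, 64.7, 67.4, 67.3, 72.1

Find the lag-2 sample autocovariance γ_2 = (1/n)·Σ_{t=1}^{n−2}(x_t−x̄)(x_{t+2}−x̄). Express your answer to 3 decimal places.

Mean x̄ = (64.8 + 61.3 + 61.7 + 57.5 + 64.7 + 67.4 + 67.3 + 72.1)/8 = 64.6000
Σ_{t=1}^{6}(x_t−x̄)(x_{t+2}−x̄) = 23.9500
γ_2 = 23.9500 / 8 = 2.994

2.994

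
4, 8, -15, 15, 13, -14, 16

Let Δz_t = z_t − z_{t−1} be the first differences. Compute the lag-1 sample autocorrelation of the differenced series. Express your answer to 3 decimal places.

-0.510

First differences Δz: 4, -23, 30, -2, -27, 30
Mean of differences = 2.0000
Numerator Σ(Δz_t−Δz̄)(Δz_{t+1}−Δz̄) = -1558.0000
Denominator Σ(Δz_t−Δz̄)² = 3054.0000
r_1(Δz) = -1558.0000 / 3054.0000 = -0.510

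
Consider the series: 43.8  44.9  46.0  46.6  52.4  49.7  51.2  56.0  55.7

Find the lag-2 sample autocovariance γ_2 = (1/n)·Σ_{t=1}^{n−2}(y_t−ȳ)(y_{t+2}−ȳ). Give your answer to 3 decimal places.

Mean ȳ = (43.8 + 44.9 + 46.0 + 46.6 + 52.4 + 49.7 + 51.2 + 56.0 + 55.7)/9 = 49.5889
Σ_{t=1}^{7}(y_t−ȳ)(y_{t+2}−ȳ) = 39.4564
γ_2 = 39.4564 / 9 = 4.384

4.384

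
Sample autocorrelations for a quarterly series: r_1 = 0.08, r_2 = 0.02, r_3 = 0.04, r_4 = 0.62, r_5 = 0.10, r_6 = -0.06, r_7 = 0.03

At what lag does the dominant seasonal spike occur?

The largest autocorrelation is r_4 = 0.62; the remaining lags stay at or below 0.10.
The dominant spike at lag 4 indicates a seasonal period of 4.

4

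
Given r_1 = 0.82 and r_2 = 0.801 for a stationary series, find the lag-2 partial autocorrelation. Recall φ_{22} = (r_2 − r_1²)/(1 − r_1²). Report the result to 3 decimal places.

φ_{22} = (r_2 − r_1²) / (1 − r_1²)
r_1² = (0.82)² = 0.6724
Numerator = 0.801 − 0.6724 = 0.1286; denominator = 1 − 0.6724 = 0.3276
φ_{22} = 0.1286 / 0.3276 = 0.393

0.393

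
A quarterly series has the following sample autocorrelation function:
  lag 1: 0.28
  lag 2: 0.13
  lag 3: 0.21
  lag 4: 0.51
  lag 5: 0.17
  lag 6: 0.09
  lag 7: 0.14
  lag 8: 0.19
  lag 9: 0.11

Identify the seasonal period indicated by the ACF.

4

The largest autocorrelation is r_4 = 0.51; the remaining lags stay at or below 0.28. The elevated value at lag 1 (0.28), dropping to 0.13 at lag 2, reflects decaying short-term dependence rather than seasonality.
The dominant spike at lag 4 indicates a seasonal period of 4.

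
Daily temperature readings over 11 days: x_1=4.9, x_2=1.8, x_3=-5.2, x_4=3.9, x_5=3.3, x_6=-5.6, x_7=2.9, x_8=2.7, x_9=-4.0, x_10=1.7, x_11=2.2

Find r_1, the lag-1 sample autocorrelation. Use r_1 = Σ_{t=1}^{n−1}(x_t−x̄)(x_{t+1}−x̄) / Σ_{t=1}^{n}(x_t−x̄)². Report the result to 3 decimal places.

Mean x̄ = (4.9 + 1.8 − 5.2 + 3.9 + 3.3 − 5.6 + 2.9 + 2.7 − 4.0 + 1.7 + 2.2)/11 = 0.7818
Numerator Σ_{t=1}^{10}(x_t−x̄)(x_{t+1}−x̄) = -50.4840
Denominator Σ(x_t−x̄)² = 144.4564
r_1 = -50.4840 / 144.4564 = -0.349

-0.349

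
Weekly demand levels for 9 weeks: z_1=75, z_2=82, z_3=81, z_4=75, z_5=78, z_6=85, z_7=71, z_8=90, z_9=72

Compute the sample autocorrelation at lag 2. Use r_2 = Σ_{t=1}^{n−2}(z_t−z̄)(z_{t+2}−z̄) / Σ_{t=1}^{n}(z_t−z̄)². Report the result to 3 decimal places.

0.262

Mean z̄ = (75 + 82 + 81 + 75 + 78 + 85 + 71 + 90 + 72)/9 = 78.7778
Numerator Σ_{t=1}^{7}(z_t−z̄)(z_{t+2}−z̄) = 82.7901
Denominator Σ(z_t−z̄)² = 315.5556
r_2 = 82.7901 / 315.5556 = 0.262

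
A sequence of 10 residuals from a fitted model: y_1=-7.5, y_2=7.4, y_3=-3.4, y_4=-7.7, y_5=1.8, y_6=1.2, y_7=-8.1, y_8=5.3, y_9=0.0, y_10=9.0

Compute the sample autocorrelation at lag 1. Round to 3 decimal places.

Mean ȳ = (-7.5 + 7.4 − 3.4 − 7.7 + 1.8 + 1.2 − 8.1 + 5.3 + 0.0 + 9.0)/10 = -0.2000
Numerator Σ_{t=1}^{9}(y_t−ȳ)(y_{t+1}−ȳ) = -119.5700
Denominator Σ(y_t−ȳ)² = 360.8400
r_1 = -119.5700 / 360.8400 = -0.331

-0.331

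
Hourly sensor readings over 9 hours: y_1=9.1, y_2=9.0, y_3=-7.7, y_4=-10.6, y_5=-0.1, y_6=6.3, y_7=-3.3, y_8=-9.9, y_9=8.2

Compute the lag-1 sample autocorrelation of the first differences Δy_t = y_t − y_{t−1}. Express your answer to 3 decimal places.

-0.036

First differences Δy: -0.1, -16.7, -2.9, 10.5, 6.4, -9.6, -6.6, 18.1
Mean of differences = -0.1125
Numerator Σ(Δy_t−Δȳ)(Δy_{t+1}−Δȳ) = -32.8289
Denominator Σ(Δy_t−Δȳ)² = 901.7488
r_1(Δy) = -32.8289 / 901.7488 = -0.036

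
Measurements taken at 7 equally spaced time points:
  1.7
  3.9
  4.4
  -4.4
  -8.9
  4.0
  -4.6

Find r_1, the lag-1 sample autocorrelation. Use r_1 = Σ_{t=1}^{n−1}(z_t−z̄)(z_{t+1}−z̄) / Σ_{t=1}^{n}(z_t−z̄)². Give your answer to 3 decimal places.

Mean z̄ = (1.7 + 3.9 + 4.4 − 4.4 − 8.9 + 4.0 − 4.6)/7 = -0.5571
Σ(z_t−z̄)(z_{t+1}−z̄) = (10.0604) + (22.0947) + (-19.0496) + (32.0604) + (-38.0196) + (-18.4239) = -11.2776
Denominator Σ(z_t−z̄)² = 171.0171
r_1 = -11.2776 / 171.0171 = -0.066

-0.066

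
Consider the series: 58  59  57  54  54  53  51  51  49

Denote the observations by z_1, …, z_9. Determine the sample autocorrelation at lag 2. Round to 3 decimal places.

Mean z̄ = (58 + 59 + 57 + 54 + 54 + 53 + 51 + 51 + 49)/9 = 54.0000
Numerator Σ_{t=1}^{7}(z_t−z̄)(z_{t+2}−z̄) = 30.0000
Denominator Σ(z_t−z̄)² = 94.0000
r_2 = 30.0000 / 94.0000 = 0.319

0.319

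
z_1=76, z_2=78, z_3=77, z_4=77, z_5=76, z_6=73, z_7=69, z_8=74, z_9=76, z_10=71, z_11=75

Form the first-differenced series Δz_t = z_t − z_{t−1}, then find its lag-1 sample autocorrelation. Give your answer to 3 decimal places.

First differences Δz: 2, -1, 0, -1, -3, -4, 5, 2, -5, 4
Mean of differences = -0.1000
Numerator Σ(Δz_t−Δz̄)(Δz_{t+1}−Δz̄) = -27.7100
Denominator Σ(Δz_t−Δz̄)² = 100.9000
r_1(Δz) = -27.7100 / 100.9000 = -0.275

-0.275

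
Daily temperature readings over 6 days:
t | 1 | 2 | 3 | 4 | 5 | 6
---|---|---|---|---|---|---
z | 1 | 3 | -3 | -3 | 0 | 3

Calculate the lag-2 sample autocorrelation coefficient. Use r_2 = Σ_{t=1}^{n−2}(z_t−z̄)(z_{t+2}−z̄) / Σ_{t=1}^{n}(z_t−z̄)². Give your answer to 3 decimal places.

Mean z̄ = (1 + 3 − 3 − 3 + 0 + 3)/6 = 0.1667
Σ(z_t−z̄)(z_{t+2}−z̄) = (-2.6389) + (-8.9722) + (0.5278) + (-8.9722) = -20.0556
Denominator Σ(z_t−z̄)² = 36.8333
r_2 = -20.0556 / 36.8333 = -0.544

-0.544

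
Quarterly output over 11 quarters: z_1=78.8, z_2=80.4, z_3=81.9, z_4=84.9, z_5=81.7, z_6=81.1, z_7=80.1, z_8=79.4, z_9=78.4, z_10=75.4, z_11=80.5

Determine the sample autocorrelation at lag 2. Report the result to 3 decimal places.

Mean z̄ = (78.8 + 80.4 + 81.9 + 84.9 + 81.7 + 81.1 + 80.1 + 79.4 + 78.4 + 75.4 + 80.5)/11 = 80.2364
Numerator Σ_{t=1}^{9}(z_t−z̄)(z_{t+2}−z̄) = 7.7255
Denominator Σ(z_t−z̄)² = 57.0455
r_2 = 7.7255 / 57.0455 = 0.135

0.135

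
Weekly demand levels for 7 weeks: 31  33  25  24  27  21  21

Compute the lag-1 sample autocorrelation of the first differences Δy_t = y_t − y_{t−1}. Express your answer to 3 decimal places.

-0.532

First differences Δy: 2, -8, -1, 3, -6, 0
Mean of differences = -1.6667
Numerator Σ(Δy_t−Δȳ)(Δy_{t+1}−Δȳ) = -51.7778
Denominator Σ(Δy_t−Δȳ)² = 97.3333
r_1(Δy) = -51.7778 / 97.3333 = -0.532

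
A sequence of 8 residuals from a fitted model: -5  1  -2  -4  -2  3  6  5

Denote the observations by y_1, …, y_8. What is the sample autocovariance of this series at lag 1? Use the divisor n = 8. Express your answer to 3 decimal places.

Mean ȳ = (-5 + 1 − 2 − 4 − 2 + 3 + 6 + 5)/8 = 0.2500
Deviations: -5.2500, 0.7500, -2.2500, -4.2500, -2.2500, 2.7500, 5.7500, 4.7500
Σ_{t=1}^{7}(y_t−ȳ)(y_{t+1}−ȳ) = 50.4375
γ_1 = 50.4375 / 8 = 6.305

6.305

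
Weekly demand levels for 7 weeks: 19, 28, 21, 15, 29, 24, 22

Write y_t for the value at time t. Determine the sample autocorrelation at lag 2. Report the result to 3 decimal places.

Mean ȳ = (19 + 28 + 21 + 15 + 29 + 24 + 22)/7 = 22.5714
Numerator Σ_{t=1}^{5}(y_t−ȳ)(y_{t+2}−ȳ) = -60.0816
Denominator Σ(y_t−ȳ)² = 145.7143
r_2 = -60.0816 / 145.7143 = -0.412

-0.412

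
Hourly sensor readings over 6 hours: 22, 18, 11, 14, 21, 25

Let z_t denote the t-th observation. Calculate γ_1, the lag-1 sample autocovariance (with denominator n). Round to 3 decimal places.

6.792

Mean z̄ = (22 + 18 + 11 + 14 + 21 + 25)/6 = 18.5000
Deviations: 3.5000, -0.5000, -7.5000, -4.5000, 2.5000, 6.5000
Σ_{t=1}^{5}(z_t−z̄)(z_{t+1}−z̄) = 40.7500
γ_1 = 40.7500 / 6 = 6.792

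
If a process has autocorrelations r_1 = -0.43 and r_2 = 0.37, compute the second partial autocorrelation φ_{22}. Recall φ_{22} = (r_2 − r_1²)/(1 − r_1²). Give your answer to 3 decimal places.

0.227

φ_{22} = (r_2 − r_1²) / (1 − r_1²)
r_1² = (-0.43)² = 0.1849
Numerator = 0.37 − 0.1849 = 0.1851; denominator = 1 − 0.1849 = 0.8151
φ_{22} = 0.1851 / 0.8151 = 0.227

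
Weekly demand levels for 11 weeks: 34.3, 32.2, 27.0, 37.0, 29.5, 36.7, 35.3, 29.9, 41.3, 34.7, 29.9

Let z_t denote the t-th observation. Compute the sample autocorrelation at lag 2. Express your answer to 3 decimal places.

-0.054

Mean z̄ = (34.3 + 32.2 + 27.0 + 37.0 + 29.5 + 36.7 + 35.3 + 29.9 + 41.3 + 34.7 + 29.9)/11 = 33.4364
Numerator Σ_{t=1}^{9}(z_t−z̄)(z_{t+2}−z̄) = -9.4981
Denominator Σ(z_t−z̄)² = 174.4655
r_2 = -9.4981 / 174.4655 = -0.054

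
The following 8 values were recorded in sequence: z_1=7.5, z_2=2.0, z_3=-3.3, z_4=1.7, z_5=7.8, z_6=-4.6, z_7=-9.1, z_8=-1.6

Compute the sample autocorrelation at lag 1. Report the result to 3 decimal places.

Mean z̄ = (7.5 + 2.0 − 3.3 + 1.7 + 7.8 − 4.6 − 9.1 − 1.6)/8 = 0.0500
Deviations from mean: 7.4500, 1.9500, -3.3500, 1.6500, 7.7500, -4.6500, -9.1500, -1.6500
Numerator Σ_{t=1}^{7}(z_t−z̄)(z_{t+1}−z̄) = 36.8625
Denominator Σ(z_t−z̄)² = 241.3800
r_1 = 36.8625 / 241.3800 = 0.153

0.153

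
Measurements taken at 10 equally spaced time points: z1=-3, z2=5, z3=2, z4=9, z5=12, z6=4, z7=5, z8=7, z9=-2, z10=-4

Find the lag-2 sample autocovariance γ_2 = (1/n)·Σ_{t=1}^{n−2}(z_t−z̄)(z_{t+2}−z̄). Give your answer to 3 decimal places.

Mean z̄ = (-3 + 5 + 2 + 9 + 12 + 4 + 5 + 7 − 2 − 4)/10 = 3.5000
Σ_{t=1}^{8}(z_t−z̄)(z_{t+2}−z̄) = -12.0000
γ_2 = -12.0000 / 10 = -1.200

-1.200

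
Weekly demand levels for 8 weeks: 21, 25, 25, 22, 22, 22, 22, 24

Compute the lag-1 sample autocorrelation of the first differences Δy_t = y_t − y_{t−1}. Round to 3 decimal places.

0.040

First differences Δy: 4, 0, -3, 0, 0, 0, 2
Mean of differences = 0.4286
Numerator Σ(Δy_t−Δȳ)(Δy_{t+1}−Δȳ) = 1.1020
Denominator Σ(Δy_t−Δȳ)² = 27.7143
r_1(Δy) = 1.1020 / 27.7143 = 0.040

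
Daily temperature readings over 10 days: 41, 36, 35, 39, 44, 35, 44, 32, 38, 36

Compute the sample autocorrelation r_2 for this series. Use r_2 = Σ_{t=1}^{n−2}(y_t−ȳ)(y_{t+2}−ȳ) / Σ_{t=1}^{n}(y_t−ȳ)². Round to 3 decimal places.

0.236

Mean ȳ = (41 + 36 + 35 + 39 + 44 + 35 + 44 + 32 + 38 + 36)/10 = 38.0000
Numerator Σ_{t=1}^{8}(y_t−ȳ)(y_{t+2}−ȳ) = 34.0000
Denominator Σ(y_t−ȳ)² = 144.0000
r_2 = 34.0000 / 144.0000 = 0.236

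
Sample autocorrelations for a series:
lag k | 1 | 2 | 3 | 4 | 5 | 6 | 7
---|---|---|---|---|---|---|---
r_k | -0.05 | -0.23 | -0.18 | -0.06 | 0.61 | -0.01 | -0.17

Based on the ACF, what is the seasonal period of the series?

5

The largest autocorrelation is r_5 = 0.61; the remaining lags stay at or below -0.01.
The dominant spike at lag 5 indicates a seasonal period of 5.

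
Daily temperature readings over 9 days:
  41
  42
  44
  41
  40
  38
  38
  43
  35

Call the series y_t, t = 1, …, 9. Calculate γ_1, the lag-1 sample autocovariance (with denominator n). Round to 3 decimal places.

-0.487

Mean ȳ = (41 + 42 + 44 + 41 + 40 + 38 + 38 + 43 + 35)/9 = 40.2222
Σ_{t=1}^{8}(y_t−ȳ)(y_{t+1}−ȳ) = -4.3827
γ_1 = -4.3827 / 9 = -0.487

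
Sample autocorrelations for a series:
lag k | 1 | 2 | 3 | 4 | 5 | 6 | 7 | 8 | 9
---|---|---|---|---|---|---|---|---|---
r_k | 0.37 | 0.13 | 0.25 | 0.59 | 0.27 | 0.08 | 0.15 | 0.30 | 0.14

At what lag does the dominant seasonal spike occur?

The largest autocorrelation is r_4 = 0.59; the remaining lags stay at or below 0.37. The elevated value at lag 1 (0.37), dropping to 0.13 at lag 2, reflects decaying short-term dependence rather than seasonality.
The dominant spike at lag 4 indicates a seasonal period of 4.

4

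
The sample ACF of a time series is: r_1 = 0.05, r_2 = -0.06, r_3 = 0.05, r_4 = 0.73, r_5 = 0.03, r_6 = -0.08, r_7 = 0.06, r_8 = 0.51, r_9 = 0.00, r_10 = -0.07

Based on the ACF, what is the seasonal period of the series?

4

The largest autocorrelation is r_4 = 0.73, with a weaker echo at lag 8 (0.51); the remaining lags stay at or below 0.06.
The dominant spike at lag 4 indicates a seasonal period of 4.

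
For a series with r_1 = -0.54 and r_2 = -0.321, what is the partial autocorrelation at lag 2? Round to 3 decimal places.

φ_{22} = (r_2 − r_1²) / (1 − r_1²)
r_1² = (-0.54)² = 0.2916
Numerator = -0.321 − 0.2916 = -0.6126; denominator = 1 − 0.2916 = 0.7084
φ_{22} = -0.6126 / 0.7084 = -0.865

-0.865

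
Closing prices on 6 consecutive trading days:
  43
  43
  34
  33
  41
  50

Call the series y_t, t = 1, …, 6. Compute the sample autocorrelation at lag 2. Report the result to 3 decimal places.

Mean ȳ = (43 + 43 + 34 + 33 + 41 + 50)/6 = 40.6667
Numerator Σ_{t=1}^{4}(y_t−ȳ)(y_{t+2}−ȳ) = -107.2222
Denominator Σ(y_t−ȳ)² = 201.3333
r_2 = -107.2222 / 201.3333 = -0.533

-0.533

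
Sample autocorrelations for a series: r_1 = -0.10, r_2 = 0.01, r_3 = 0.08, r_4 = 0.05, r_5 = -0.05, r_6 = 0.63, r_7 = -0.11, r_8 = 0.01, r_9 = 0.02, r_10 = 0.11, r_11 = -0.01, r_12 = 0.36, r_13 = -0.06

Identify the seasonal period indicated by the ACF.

The largest autocorrelation is r_6 = 0.63, with a weaker echo at lag 12 (0.36); the remaining lags stay at or below 0.11.
The dominant spike at lag 6 indicates a seasonal period of 6.

6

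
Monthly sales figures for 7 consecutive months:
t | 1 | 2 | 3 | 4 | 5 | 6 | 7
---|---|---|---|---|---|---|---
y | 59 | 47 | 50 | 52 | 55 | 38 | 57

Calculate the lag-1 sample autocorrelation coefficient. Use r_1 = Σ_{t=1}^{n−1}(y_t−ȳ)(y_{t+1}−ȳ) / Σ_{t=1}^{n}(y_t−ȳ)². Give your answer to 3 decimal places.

-0.506

Mean ȳ = (59 + 47 + 50 + 52 + 55 + 38 + 57)/7 = 51.1429
Deviations from mean: 7.8571, -4.1429, -1.1429, 0.8571, 3.8571, -13.1429, 5.8571
Σ(y_t−ȳ)(y_{t+1}−ȳ) = (-32.5510) + (4.7347) + (-0.9796) + (3.3061) + (-50.6939) + (-76.9796) = -153.1633
Denominator Σ(y_t−ȳ)² = 302.8571
r_1 = -153.1633 / 302.8571 = -0.506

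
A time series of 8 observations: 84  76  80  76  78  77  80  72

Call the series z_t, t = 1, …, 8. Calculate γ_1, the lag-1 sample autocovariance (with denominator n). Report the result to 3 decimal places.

-4.268

Mean z̄ = (84 + 76 + 80 + 76 + 78 + 77 + 80 + 72)/8 = 77.8750
Σ_{t=1}^{7}(z_t−z̄)(z_{t+1}−z̄) = -34.1406
γ_1 = -34.1406 / 8 = -4.268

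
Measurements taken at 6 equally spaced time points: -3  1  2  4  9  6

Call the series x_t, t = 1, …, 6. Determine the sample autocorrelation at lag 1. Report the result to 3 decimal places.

0.418

Mean x̄ = (-3 + 1 + 2 + 4 + 9 + 6)/6 = 3.1667
Deviations from mean: -6.1667, -2.1667, -1.1667, 0.8333, 5.8333, 2.8333
Σ(x_t−x̄)(x_{t+1}−x̄) = (13.3611) + (2.5278) + (-0.9722) + (4.8611) + (16.5278) = 36.3056
Denominator Σ(x_t−x̄)² = 86.8333
r_1 = 36.3056 / 86.8333 = 0.418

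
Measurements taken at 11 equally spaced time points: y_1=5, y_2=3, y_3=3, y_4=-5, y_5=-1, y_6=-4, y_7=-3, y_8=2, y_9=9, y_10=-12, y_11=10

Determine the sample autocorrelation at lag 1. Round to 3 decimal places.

-0.433

Mean ȳ = (5 + 3 + 3 − 5 − 1 − 4 − 3 + 2 + 9 − 12 + 10)/11 = 0.6364
Numerator Σ_{t=1}^{10}(y_t−ȳ)(y_{t+1}−ȳ) = -181.3140
Denominator Σ(y_t−ȳ)² = 418.5455
r_1 = -181.3140 / 418.5455 = -0.433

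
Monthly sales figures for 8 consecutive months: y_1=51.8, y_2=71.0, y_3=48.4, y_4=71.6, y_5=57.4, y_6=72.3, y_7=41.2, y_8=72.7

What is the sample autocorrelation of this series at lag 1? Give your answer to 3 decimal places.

-0.788

Mean ȳ = (51.8 + 71.0 + 48.4 + 71.6 + 57.4 + 72.3 + 41.2 + 72.7)/8 = 60.8000
Numerator Σ_{t=1}^{7}(y_t−ȳ)(y_{t+1}−ȳ) = -886.6600
Denominator Σ(y_t−ȳ)² = 1125.0200
r_1 = -886.6600 / 1125.0200 = -0.788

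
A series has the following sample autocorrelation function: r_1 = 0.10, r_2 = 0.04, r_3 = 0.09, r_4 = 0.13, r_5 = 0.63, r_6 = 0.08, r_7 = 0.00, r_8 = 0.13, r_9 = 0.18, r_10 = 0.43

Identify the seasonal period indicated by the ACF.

The largest autocorrelation is r_5 = 0.63, with a weaker echo at lag 10 (0.43); the remaining lags stay at or below 0.18.
The dominant spike at lag 5 indicates a seasonal period of 5.

5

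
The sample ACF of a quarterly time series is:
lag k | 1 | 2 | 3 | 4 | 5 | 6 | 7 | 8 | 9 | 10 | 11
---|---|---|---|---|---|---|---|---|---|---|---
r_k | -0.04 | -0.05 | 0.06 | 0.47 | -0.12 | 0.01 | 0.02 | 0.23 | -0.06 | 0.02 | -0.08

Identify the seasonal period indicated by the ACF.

4

The largest autocorrelation is r_4 = 0.47, with a weaker echo at lag 8 (0.23); the remaining lags stay at or below 0.06.
The dominant spike at lag 4 indicates a seasonal period of 4.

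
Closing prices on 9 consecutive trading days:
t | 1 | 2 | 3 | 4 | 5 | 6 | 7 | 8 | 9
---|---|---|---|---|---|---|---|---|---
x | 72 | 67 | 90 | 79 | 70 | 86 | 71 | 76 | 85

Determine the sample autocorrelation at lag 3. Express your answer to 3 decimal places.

0.459

Mean x̄ = (72 + 67 + 90 + 79 + 70 + 86 + 71 + 76 + 85)/9 = 77.3333
Σ(x_t−x̄)(x_{t+3}−x̄) = (-8.8889) + (75.7778) + (109.7778) + (-10.5556) + (9.7778) + (66.4444) = 242.3333
Denominator Σ(x_t−x̄)² = 528.0000
r_3 = 242.3333 / 528.0000 = 0.459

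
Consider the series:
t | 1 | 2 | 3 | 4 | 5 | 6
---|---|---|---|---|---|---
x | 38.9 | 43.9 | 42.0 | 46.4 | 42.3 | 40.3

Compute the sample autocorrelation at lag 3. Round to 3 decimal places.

-0.381

Mean x̄ = (38.9 + 43.9 + 42.0 + 46.4 + 42.3 + 40.3)/6 = 42.3000
Deviations from mean: -3.4000, 1.6000, -0.3000, 4.1000, 0.0000, -2.0000
Σ(x_t−x̄)(x_{t+3}−x̄) = (-13.9400) + (0.0000) + (0.6000) = -13.3400
Denominator Σ(x_t−x̄)² = 35.0200
r_3 = -13.3400 / 35.0200 = -0.381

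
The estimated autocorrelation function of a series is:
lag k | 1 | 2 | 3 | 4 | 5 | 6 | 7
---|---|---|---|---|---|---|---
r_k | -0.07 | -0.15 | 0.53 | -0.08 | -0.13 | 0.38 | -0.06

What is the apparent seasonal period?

The largest autocorrelation is r_3 = 0.53, with a weaker echo at lag 6 (0.38); the remaining lags stay at or below -0.06.
The dominant spike at lag 3 indicates a seasonal period of 3.

3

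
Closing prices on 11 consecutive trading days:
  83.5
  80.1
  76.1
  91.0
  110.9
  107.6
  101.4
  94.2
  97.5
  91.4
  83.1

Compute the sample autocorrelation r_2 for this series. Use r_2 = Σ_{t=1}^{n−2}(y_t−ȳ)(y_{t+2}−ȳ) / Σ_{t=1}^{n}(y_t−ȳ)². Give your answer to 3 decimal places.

Mean ȳ = (83.5 + 80.1 + 76.1 + 91.0 + 110.9 + 107.6 + 101.4 + 94.2 + 97.5 + 91.4 + 83.1)/11 = 92.4364
Numerator Σ_{t=1}^{9}(y_t−ȳ)(y_{t+2}−ȳ) = 28.8274
Denominator Σ(y_t−ȳ)² = 1269.1655
r_2 = 28.8274 / 1269.1655 = 0.023

0.023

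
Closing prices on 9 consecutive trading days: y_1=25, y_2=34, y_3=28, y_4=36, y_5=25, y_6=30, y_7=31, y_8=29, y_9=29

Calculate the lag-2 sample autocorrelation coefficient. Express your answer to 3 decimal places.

Mean ȳ = (25 + 34 + 28 + 36 + 25 + 30 + 31 + 29 + 29)/9 = 29.6667
Σ(y_t−ȳ)(y_{t+2}−ȳ) = (7.7778) + (27.4444) + (7.7778) + (2.1111) + (-6.2222) + (-0.2222) + (-0.8889) = 37.7778
Denominator Σ(y_t−ȳ)² = 108.0000
r_2 = 37.7778 / 108.0000 = 0.350

0.350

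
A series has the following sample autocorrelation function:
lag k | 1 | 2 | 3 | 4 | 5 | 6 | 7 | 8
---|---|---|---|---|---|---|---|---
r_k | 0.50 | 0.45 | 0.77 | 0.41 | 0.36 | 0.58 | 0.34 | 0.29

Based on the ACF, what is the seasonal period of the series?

The largest autocorrelation is r_3 = 0.77, with a weaker echo at lag 6 (0.58); the remaining lags stay at or below 0.50. The elevated value at lag 1 (0.50), dropping to 0.45 at lag 2, reflects decaying short-term dependence rather than seasonality.
The dominant spike at lag 3 indicates a seasonal period of 3.

3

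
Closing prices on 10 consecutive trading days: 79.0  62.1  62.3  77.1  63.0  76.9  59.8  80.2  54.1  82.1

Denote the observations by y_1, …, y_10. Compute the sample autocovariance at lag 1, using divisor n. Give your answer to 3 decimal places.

-70.038

Mean ȳ = (79.0 + 62.1 + 62.3 + 77.1 + 63.0 + 76.9 + 59.8 + 80.2 + 54.1 + 82.1)/10 = 69.6600
Σ_{t=1}^{9}(y_t−ȳ)(y_{t+1}−ȳ) = -700.3756
γ_1 = -700.3756 / 10 = -70.038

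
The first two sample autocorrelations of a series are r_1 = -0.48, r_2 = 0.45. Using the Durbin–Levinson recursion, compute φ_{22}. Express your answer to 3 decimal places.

φ_{22} = (r_2 − r_1²) / (1 − r_1²)
r_1² = (-0.48)² = 0.2304
Numerator = 0.45 − 0.2304 = 0.2196; denominator = 1 − 0.2304 = 0.7696
φ_{22} = 0.2196 / 0.7696 = 0.285

0.285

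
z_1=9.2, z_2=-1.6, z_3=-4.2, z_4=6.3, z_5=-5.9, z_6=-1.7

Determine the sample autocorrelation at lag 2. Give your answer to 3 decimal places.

-0.196

Mean z̄ = (9.2 − 1.6 − 4.2 + 6.3 − 5.9 − 1.7)/6 = 0.3500
Numerator Σ_{t=1}^{4}(z_t−z̄)(z_{t+2}−z̄) = -35.6300
Denominator Σ(z_t−z̄)² = 181.4950
r_2 = -35.6300 / 181.4950 = -0.196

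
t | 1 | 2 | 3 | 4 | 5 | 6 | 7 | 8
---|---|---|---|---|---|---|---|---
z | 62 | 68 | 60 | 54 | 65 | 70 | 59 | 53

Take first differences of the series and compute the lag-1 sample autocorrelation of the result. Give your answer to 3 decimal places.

-0.031

First differences Δz: 6, -8, -6, 11, 5, -11, -6
Mean of differences = -1.2857
Numerator Σ(Δz_t−Δz̄)(Δz_{t+1}−Δz̄) = -13.2245
Denominator Σ(Δz_t−Δz̄)² = 427.4286
r_1(Δz) = -13.2245 / 427.4286 = -0.031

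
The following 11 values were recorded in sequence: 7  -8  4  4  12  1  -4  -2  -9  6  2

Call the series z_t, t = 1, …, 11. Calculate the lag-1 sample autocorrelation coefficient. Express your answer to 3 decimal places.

Mean z̄ = (7 − 8 + 4 + 4 + 12 + 1 − 4 − 2 − 9 + 6 + 2)/11 = 1.1818
Numerator Σ_{t=1}^{10}(z_t−z̄)(z_{t+1}−z̄) = -38.1240
Denominator Σ(z_t−z̄)² = 415.6364
r_1 = -38.1240 / 415.6364 = -0.092

-0.092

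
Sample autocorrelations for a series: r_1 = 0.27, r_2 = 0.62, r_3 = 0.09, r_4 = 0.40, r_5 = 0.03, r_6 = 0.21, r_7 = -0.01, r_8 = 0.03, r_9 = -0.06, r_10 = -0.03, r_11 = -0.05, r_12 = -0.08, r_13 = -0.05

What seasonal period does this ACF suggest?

2

The largest autocorrelation is r_2 = 0.62, with a weaker echo at lag 4 (0.40); the remaining lags stay at or below 0.27.
The dominant spike at lag 2 indicates a seasonal period of 2.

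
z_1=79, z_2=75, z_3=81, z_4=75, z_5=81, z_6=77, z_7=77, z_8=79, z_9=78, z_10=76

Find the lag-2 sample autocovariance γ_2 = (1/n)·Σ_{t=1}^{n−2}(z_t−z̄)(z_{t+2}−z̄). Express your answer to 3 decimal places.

Mean z̄ = (79 + 75 + 81 + 75 + 81 + 77 + 77 + 79 + 78 + 76)/10 = 77.8000
Σ_{t=1}^{8}(z_t−z̄)(z_{t+2}−z̄) = 18.3200
γ_2 = 18.3200 / 10 = 1.832

1.832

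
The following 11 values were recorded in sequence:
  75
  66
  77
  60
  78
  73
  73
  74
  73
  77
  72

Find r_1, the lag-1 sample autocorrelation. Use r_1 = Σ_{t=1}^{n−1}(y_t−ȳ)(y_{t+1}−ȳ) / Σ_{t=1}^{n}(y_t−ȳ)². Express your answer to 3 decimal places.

Mean ȳ = (75 + 66 + 77 + 60 + 78 + 73 + 73 + 74 + 73 + 77 + 72)/11 = 72.5455
Numerator Σ_{t=1}^{10}(y_t−ȳ)(y_{t+1}−ȳ) = -165.9339
Denominator Σ(y_t−ȳ)² = 278.7273
r_1 = -165.9339 / 278.7273 = -0.595

-0.595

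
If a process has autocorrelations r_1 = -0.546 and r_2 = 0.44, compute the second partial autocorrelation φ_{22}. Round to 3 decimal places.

0.202

φ_{22} = (r_2 − r_1²) / (1 − r_1²)
r_1² = (-0.546)² = 0.298116
Numerator = 0.44 − 0.2981 = 0.1419; denominator = 1 − 0.2981 = 0.7019
φ_{22} = 0.1419 / 0.7019 = 0.202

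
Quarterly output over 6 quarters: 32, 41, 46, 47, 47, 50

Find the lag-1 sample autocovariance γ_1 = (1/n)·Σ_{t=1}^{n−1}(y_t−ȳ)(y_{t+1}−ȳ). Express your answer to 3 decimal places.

Mean ȳ = (32 + 41 + 46 + 47 + 47 + 50)/6 = 43.8333
Σ_{t=1}^{5}(y_t−ȳ)(y_{t+1}−ȳ) = 63.8056
γ_1 = 63.8056 / 6 = 10.634

10.634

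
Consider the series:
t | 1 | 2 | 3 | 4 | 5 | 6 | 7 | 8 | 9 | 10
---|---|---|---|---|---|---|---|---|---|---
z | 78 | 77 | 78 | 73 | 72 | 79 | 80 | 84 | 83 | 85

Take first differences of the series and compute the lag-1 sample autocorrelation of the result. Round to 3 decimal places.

-0.088

First differences Δz: -1, 1, -5, -1, 7, 1, 4, -1, 2
Mean of differences = 0.7778
Numerator Σ(Δz_t−Δz̄)(Δz_{t+1}−Δz̄) = -8.2716
Denominator Σ(Δz_t−Δz̄)² = 93.5556
r_1(Δz) = -8.2716 / 93.5556 = -0.088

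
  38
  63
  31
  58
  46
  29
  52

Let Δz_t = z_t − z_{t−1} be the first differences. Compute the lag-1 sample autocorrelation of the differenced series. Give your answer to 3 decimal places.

-0.635

First differences Δz: 25, -32, 27, -12, -17, 23
Mean of differences = 2.3333
Numerator Σ(Δz_t−Δz̄)(Δz_{t+1}−Δz̄) = -2101.1111
Denominator Σ(Δz_t−Δz̄)² = 3307.3333
r_1(Δz) = -2101.1111 / 3307.3333 = -0.635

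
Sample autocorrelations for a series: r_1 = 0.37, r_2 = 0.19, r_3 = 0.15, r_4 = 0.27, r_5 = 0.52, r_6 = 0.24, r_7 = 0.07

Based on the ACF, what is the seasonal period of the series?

5

The largest autocorrelation is r_5 = 0.52; the remaining lags stay at or below 0.37. The elevated value at lag 1 (0.37), dropping to 0.19 at lag 2, reflects decaying short-term dependence rather than seasonality.
The dominant spike at lag 5 indicates a seasonal period of 5.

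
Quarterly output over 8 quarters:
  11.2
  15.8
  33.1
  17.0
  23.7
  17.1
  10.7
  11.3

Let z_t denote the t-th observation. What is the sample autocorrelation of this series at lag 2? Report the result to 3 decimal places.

Mean z̄ = (11.2 + 15.8 + 33.1 + 17.0 + 23.7 + 17.1 + 10.7 + 11.3)/8 = 17.4875
Deviations from mean: -6.2875, -1.6875, 15.6125, -0.4875, 6.2125, -0.3875, -6.7875, -6.1875
Σ(z_t−z̄)(z_{t+2}−z̄) = (-98.1636) + (0.8227) + (96.9927) + (0.1889) + (-42.1673) + (2.3977) = -39.9291
Denominator Σ(z_t−z̄)² = 409.4688
r_2 = -39.9291 / 409.4688 = -0.098

-0.098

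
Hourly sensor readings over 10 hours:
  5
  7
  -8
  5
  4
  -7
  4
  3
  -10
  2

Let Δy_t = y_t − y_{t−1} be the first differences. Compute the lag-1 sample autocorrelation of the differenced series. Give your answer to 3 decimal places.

-0.532

First differences Δy: 2, -15, 13, -1, -11, 11, -1, -13, 12
Mean of differences = -0.3333
Numerator Σ(Δy_t−Δȳ)(Δy_{t+1}−Δȳ) = -507.7778
Denominator Σ(Δy_t−Δȳ)² = 954.0000
r_1(Δy) = -507.7778 / 954.0000 = -0.532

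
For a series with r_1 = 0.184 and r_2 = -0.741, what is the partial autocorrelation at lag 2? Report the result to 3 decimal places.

-0.802

φ_{22} = (r_2 − r_1²) / (1 − r_1²)
r_1² = (0.184)² = 0.033856
Numerator = -0.741 − 0.0339 = -0.7749; denominator = 1 − 0.0339 = 0.9661
φ_{22} = -0.7749 / 0.9661 = -0.802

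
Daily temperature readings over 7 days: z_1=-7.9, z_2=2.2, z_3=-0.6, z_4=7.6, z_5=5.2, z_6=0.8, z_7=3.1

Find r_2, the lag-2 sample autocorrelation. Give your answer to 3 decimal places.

0.122

Mean z̄ = (-7.9 + 2.2 − 0.6 + 7.6 + 5.2 + 0.8 + 3.1)/7 = 1.4857
Deviations from mean: -9.3857, 0.7143, -2.0857, 6.1143, 3.7143, -0.6857, 1.6143
Σ(z_t−z̄)(z_{t+2}−z̄) = (19.5759) + (4.3673) + (-7.7469) + (-4.1927) + (5.9959) = 17.9996
Denominator Σ(z_t−z̄)² = 147.2086
r_2 = 17.9996 / 147.2086 = 0.122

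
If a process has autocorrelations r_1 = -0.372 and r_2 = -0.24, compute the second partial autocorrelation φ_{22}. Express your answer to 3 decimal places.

-0.439

φ_{22} = (r_2 − r_1²) / (1 − r_1²)
r_1² = (-0.372)² = 0.138384
Numerator = -0.24 − 0.1384 = -0.3784; denominator = 1 − 0.1384 = 0.8616
φ_{22} = -0.3784 / 0.8616 = -0.439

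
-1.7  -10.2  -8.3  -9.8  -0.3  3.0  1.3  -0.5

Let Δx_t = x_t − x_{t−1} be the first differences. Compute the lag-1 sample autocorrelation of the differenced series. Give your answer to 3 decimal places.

First differences Δx: -8.5, 1.9, -1.5, 9.5, 3.3, -1.7, -1.8
Mean of differences = 0.1714
Numerator Σ(Δx_t−Δx̄)(Δx_{t+1}−Δx̄) = -6.4508
Denominator Σ(Δx_t−Δx̄)² = 185.1743
r_1(Δx) = -6.4508 / 185.1743 = -0.035

-0.035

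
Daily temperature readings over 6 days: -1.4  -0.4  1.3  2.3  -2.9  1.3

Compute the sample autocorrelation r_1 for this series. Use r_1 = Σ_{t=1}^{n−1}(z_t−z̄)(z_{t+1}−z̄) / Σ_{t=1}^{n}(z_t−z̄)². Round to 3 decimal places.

-0.387

Mean z̄ = (-1.4 − 0.4 + 1.3 + 2.3 − 2.9 + 1.3)/6 = 0.0333
Σ(z_t−z̄)(z_{t+1}−z̄) = (0.6211) + (-0.5489) + (2.8711) + (-6.6489) + (-3.7156) = -7.4211
Denominator Σ(z_t−z̄)² = 19.1933
r_1 = -7.4211 / 19.1933 = -0.387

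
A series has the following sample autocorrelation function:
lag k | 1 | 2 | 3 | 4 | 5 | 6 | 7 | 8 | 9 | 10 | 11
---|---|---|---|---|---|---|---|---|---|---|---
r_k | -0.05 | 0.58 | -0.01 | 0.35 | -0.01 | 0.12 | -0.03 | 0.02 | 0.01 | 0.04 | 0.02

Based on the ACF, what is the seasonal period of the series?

The largest autocorrelation is r_2 = 0.58, with a weaker echo at lag 4 (0.35); the remaining lags stay at or below 0.12.
The dominant spike at lag 2 indicates a seasonal period of 2.

2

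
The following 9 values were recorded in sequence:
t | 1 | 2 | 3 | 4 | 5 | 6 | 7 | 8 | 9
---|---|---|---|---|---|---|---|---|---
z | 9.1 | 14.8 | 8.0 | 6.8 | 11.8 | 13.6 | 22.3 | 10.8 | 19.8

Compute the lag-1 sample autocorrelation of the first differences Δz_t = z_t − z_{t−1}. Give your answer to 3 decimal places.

-0.553

First differences Δz: 5.7, -6.8, -1.2, 5.0, 1.8, 8.7, -11.5, 9.0
Mean of differences = 1.3375
Numerator Σ(Δz_t−Δz̄)(Δz_{t+1}−Δz̄) = -211.9289
Denominator Σ(Δz_t−Δz̄)² = 383.0388
r_1(Δz) = -211.9289 / 383.0388 = -0.553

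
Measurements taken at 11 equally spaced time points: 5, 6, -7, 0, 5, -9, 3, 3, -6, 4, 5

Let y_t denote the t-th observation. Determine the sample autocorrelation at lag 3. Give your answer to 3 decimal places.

Mean ȳ = (5 + 6 − 7 + 0 + 5 − 9 + 3 + 3 − 6 + 4 + 5)/11 = 0.8182
Numerator Σ_{t=1}^{8}(y_t−ȳ)(y_{t+3}−ȳ) = 185.3554
Denominator Σ(y_t−ȳ)² = 303.6364
r_3 = 185.3554 / 303.6364 = 0.610

0.610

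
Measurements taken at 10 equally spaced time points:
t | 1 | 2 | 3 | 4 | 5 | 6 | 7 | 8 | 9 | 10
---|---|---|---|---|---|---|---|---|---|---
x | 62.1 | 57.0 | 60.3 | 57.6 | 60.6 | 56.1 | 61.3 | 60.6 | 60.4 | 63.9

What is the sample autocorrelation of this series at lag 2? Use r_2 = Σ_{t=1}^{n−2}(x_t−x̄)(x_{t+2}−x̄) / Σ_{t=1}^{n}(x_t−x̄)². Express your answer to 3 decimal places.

0.357

Mean x̄ = (62.1 + 57.0 + 60.3 + 57.6 + 60.6 + 56.1 + 61.3 + 60.6 + 60.4 + 63.9)/10 = 59.9900
Numerator Σ_{t=1}^{8}(x_t−x̄)(x_{t+2}−x̄) = 18.6348
Denominator Σ(x_t−x̄)² = 52.2490
r_2 = 18.6348 / 52.2490 = 0.357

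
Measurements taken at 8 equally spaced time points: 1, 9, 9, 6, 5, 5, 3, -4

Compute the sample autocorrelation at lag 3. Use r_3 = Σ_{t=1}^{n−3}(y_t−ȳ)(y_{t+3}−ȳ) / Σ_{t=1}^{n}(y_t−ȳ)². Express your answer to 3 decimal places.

Mean ȳ = (1 + 9 + 9 + 6 + 5 + 5 + 3 − 4)/8 = 4.2500
Numerator Σ_{t=1}^{5}(y_t−ȳ)(y_{t+3}−ȳ) = -6.9375
Denominator Σ(y_t−ȳ)² = 129.5000
r_3 = -6.9375 / 129.5000 = -0.054

-0.054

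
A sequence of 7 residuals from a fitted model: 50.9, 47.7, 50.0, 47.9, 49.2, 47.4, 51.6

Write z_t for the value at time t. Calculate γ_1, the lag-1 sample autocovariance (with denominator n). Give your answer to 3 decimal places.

-1.278

Mean z̄ = (50.9 + 47.7 + 50.0 + 47.9 + 49.2 + 47.4 + 51.6)/7 = 49.2429
Deviations: 1.6571, -1.5429, 0.7571, -1.3429, -0.0429, -1.8429, 2.3571
Σ_{t=1}^{6}(z_t−z̄)(z_{t+1}−z̄) = -8.9490
γ_1 = -8.9490 / 7 = -1.278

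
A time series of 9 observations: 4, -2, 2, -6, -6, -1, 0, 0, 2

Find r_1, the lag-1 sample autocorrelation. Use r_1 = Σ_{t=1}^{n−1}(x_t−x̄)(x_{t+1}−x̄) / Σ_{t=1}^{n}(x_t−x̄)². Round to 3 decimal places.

0.076

Mean x̄ = (4 − 2 + 2 − 6 − 6 − 1 + 0 + 0 + 2)/9 = -0.7778
Numerator Σ_{t=1}^{8}(x_t−x̄)(x_{t+1}−x̄) = 7.2840
Denominator Σ(x_t−x̄)² = 95.5556
r_1 = 7.2840 / 95.5556 = 0.076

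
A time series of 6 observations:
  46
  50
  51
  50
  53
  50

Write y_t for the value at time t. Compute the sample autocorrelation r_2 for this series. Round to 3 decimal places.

-0.038

Mean ȳ = (46 + 50 + 51 + 50 + 53 + 50)/6 = 50.0000
Deviations from mean: -4.0000, 0.0000, 1.0000, 0.0000, 3.0000, 0.0000
Numerator Σ_{t=1}^{4}(y_t−ȳ)(y_{t+2}−ȳ) = -1.0000
Denominator Σ(y_t−ȳ)² = 26.0000
r_2 = -1.0000 / 26.0000 = -0.038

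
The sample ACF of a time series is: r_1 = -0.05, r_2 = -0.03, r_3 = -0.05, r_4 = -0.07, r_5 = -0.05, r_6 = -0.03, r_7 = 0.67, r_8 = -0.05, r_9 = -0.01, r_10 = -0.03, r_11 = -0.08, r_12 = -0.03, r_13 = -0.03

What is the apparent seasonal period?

7

The largest autocorrelation is r_7 = 0.67; the remaining lags stay at or below -0.01.
The dominant spike at lag 7 indicates a seasonal period of 7.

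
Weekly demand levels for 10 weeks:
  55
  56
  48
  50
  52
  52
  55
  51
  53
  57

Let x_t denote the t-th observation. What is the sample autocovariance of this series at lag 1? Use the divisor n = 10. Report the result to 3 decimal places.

Mean x̄ = (55 + 56 + 48 + 50 + 52 + 52 + 55 + 51 + 53 + 57)/10 = 52.9000
Σ_{t=1}^{9}(x_t−x̄)(x_{t+1}−x̄) = 3.2900
γ_1 = 3.2900 / 10 = 0.329

0.329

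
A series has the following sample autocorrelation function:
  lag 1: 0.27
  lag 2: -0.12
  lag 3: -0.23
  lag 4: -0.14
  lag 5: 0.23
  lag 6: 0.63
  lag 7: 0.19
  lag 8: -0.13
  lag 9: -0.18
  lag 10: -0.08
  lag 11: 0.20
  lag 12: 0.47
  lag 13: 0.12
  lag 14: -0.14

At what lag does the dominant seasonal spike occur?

6

The largest autocorrelation is r_6 = 0.63, with a weaker echo at lag 12 (0.47); the remaining lags stay at or below 0.27.
The dominant spike at lag 6 indicates a seasonal period of 6.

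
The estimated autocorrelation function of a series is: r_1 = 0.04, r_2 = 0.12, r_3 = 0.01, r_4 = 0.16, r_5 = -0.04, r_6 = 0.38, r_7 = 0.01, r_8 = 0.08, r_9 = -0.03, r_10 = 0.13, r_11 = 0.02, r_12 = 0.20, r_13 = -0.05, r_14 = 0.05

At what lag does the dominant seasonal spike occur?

The largest autocorrelation is r_6 = 0.38, with a weaker echo at lag 12 (0.20); the remaining lags stay at or below 0.16.
The dominant spike at lag 6 indicates a seasonal period of 6.

6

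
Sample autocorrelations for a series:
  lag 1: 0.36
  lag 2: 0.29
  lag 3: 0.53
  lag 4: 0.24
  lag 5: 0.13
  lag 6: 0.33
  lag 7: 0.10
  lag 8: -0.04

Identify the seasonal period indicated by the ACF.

3

The largest autocorrelation is r_3 = 0.53; the remaining lags stay at or below 0.36. The elevated value at lag 1 (0.36), dropping to 0.29 at lag 2, reflects decaying short-term dependence rather than seasonality.
The dominant spike at lag 3 indicates a seasonal period of 3.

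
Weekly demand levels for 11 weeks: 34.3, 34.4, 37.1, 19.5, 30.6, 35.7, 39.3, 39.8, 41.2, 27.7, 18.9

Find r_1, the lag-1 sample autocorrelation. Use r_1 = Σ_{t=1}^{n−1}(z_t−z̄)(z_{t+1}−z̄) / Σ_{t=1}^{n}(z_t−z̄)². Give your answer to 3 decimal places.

0.216

Mean z̄ = (34.3 + 34.4 + 37.1 + 19.5 + 30.6 + 35.7 + 39.3 + 39.8 + 41.2 + 27.7 + 18.9)/11 = 32.5909
Numerator Σ_{t=1}^{10}(z_t−z̄)(z_{t+1}−z̄) = 128.2381
Denominator Σ(z_t−z̄)² = 593.9891
r_1 = 128.2381 / 593.9891 = 0.216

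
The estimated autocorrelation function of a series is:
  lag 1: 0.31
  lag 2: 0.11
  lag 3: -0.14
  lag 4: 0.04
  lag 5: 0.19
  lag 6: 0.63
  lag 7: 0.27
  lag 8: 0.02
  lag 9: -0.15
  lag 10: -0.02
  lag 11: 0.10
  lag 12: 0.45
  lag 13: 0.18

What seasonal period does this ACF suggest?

6

The largest autocorrelation is r_6 = 0.63, with a weaker echo at lag 12 (0.45); the remaining lags stay at or below 0.31. The elevated value at lag 1 (0.31), dropping to 0.11 at lag 2, reflects decaying short-term dependence rather than seasonality.
The dominant spike at lag 6 indicates a seasonal period of 6.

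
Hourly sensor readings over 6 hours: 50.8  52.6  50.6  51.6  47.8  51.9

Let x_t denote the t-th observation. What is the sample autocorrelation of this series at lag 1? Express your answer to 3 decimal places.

Mean x̄ = (50.8 + 52.6 + 50.6 + 51.6 + 47.8 + 51.9)/6 = 50.8833
Deviations from mean: -0.0833, 1.7167, -0.2833, 0.7167, -3.0833, 1.0167
Numerator Σ_{t=1}^{5}(x_t−x̄)(x_{t+1}−x̄) = -6.1769
Denominator Σ(x_t−x̄)² = 14.0883
r_1 = -6.1769 / 14.0883 = -0.438

-0.438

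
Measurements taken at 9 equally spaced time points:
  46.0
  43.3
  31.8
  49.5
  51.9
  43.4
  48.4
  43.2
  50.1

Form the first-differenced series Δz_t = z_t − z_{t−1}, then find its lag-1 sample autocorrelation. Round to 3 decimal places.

First differences Δz: -2.7, -11.5, 17.7, 2.4, -8.5, 5.0, -5.2, 6.9
Mean of differences = 0.5125
Numerator Σ(Δz_t−Δz̄)(Δz_{t+1}−Δz̄) = -255.0114
Denominator Σ(Δz_t−Δz̄)² = 628.3888
r_1(Δz) = -255.0114 / 628.3888 = -0.406

-0.406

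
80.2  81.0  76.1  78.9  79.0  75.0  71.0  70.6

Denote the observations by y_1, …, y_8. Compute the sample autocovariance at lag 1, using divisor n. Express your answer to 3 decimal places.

7.111

Mean ȳ = (80.2 + 81.0 + 76.1 + 78.9 + 79.0 + 75.0 + 71.0 + 70.6)/8 = 76.4750
Deviations: 3.7250, 4.5250, -0.3750, 2.4250, 2.5250, -1.4750, -5.4750, -5.8750
Σ_{t=1}^{7}(y_t−ȳ)(y_{t+1}−ȳ) = 56.8894
γ_1 = 56.8894 / 8 = 7.111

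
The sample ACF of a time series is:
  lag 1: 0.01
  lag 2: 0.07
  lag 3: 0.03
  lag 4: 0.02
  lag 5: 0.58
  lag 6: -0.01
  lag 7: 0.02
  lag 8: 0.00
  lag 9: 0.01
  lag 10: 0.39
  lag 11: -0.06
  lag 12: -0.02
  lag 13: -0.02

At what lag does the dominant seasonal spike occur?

The largest autocorrelation is r_5 = 0.58, with a weaker echo at lag 10 (0.39); the remaining lags stay at or below 0.07.
The dominant spike at lag 5 indicates a seasonal period of 5.

5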